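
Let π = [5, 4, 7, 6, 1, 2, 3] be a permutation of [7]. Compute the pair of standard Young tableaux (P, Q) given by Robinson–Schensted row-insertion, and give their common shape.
P = [1, 2, 3] / [4, 6] / [5, 7];  Q = [1, 3, 7] / [2, 4] / [5, 6];  common shape = (3, 2, 2)

Row-insert the values π_1, π_2, … into P one at a time, bumping the leftmost entry strictly greater than the inserted value down to the next row. The recording tableau Q records, in position (i, j), the step at which that cell was added to P.
  Insert 5 (step 1): P = [5];  Q = [1]
  Insert 4 (step 2): P = [4] / [5];  Q = [1] / [2]
  Insert 7 (step 3): P = [4, 7] / [5];  Q = [1, 3] / [2]
  Insert 6 (step 4): P = [4, 6] / [5, 7];  Q = [1, 3] / [2, 4]
  Insert 1 (step 5): P = [1, 6] / [4, 7] / [5];  Q = [1, 3] / [2, 4] / [5]
  Insert 2 (step 6): P = [1, 2] / [4, 6] / [5, 7];  Q = [1, 3] / [2, 4] / [5, 6]
  Insert 3 (step 7): P = [1, 2, 3] / [4, 6] / [5, 7];  Q = [1, 3, 7] / [2, 4] / [5, 6]
Final shape: (3, 2, 2).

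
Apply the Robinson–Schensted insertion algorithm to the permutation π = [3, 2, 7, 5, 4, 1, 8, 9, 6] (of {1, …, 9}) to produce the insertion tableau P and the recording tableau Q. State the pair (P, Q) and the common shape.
P = [1, 4, 6, 9] / [2, 5, 8] / [3] / [7];  Q = [1, 3, 7, 8] / [2, 4, 9] / [5] / [6];  common shape = (4, 3, 1, 1)

Row-insert the values π_1, π_2, … into P one at a time, bumping the leftmost entry strictly greater than the inserted value down to the next row. The recording tableau Q records, in position (i, j), the step at which that cell was added to P.
  Insert 3 (step 1): P = [3];  Q = [1]
  Insert 2 (step 2): P = [2] / [3];  Q = [1] / [2]
  Insert 7 (step 3): P = [2, 7] / [3];  Q = [1, 3] / [2]
  Insert 5 (step 4): P = [2, 5] / [3, 7];  Q = [1, 3] / [2, 4]
  Insert 4 (step 5): P = [2, 4] / [3, 5] / [7];  Q = [1, 3] / [2, 4] / [5]
  Insert 1 (step 6): P = [1, 4] / [2, 5] / [3] / [7];  Q = [1, 3] / [2, 4] / [5] / [6]
  Insert 8 (step 7): P = [1, 4, 8] / [2, 5] / [3] / [7];  Q = [1, 3, 7] / [2, 4] / [5] / [6]
  Insert 9 (step 8): P = [1, 4, 8, 9] / [2, 5] / [3] / [7];  Q = [1, 3, 7, 8] / [2, 4] / [5] / [6]
  Insert 6 (step 9): P = [1, 4, 6, 9] / [2, 5, 8] / [3] / [7];  Q = [1, 3, 7, 8] / [2, 4, 9] / [5] / [6]
Final shape: (4, 3, 1, 1).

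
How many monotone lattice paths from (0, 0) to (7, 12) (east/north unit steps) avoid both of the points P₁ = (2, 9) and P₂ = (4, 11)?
Number of paths = 43168

Inclusion–exclusion. Total paths: C(19, 7) = 50388. Through P₁: C(11, 2)·C(8, 5) = 3080. Through P₂: C(15, 4)·C(4, 3) = 5460. Since P₁ is strictly southwest of P₂, a monotone path through both must visit P₁ then P₂; paths through both = C(11, 2)·C(4, 2)·C(4, 3) = 1320. Avoid both = 50388 − 3080 − 5460 + 1320 = 43168.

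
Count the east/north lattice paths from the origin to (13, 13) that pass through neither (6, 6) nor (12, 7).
Number of paths = 6921992

Inclusion–exclusion. Total paths: C(26, 13) = 10400600. Through P₁: C(12, 6)·C(14, 7) = 3171168. Through P₂: C(19, 12)·C(7, 1) = 352716. Since P₁ is strictly southwest of P₂, a monotone path through both must visit P₁ then P₂; paths through both = C(12, 6)·C(7, 6)·C(7, 1) = 45276. Avoid both = 10400600 − 3171168 − 352716 + 45276 = 6921992.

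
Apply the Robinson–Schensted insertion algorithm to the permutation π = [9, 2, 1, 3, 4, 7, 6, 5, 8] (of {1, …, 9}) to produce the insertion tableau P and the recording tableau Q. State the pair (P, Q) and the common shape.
P = [1, 3, 4, 5, 8] / [2, 6] / [7] / [9];  Q = [1, 4, 5, 6, 9] / [2, 7] / [3] / [8];  common shape = (5, 2, 1, 1)

Row-insert the values π_1, π_2, … into P one at a time, bumping the leftmost entry strictly greater than the inserted value down to the next row. The recording tableau Q records, in position (i, j), the step at which that cell was added to P.
  Insert 9 (step 1): P = [9];  Q = [1]
  Insert 2 (step 2): P = [2] / [9];  Q = [1] / [2]
  Insert 1 (step 3): P = [1] / [2] / [9];  Q = [1] / [2] / [3]
  Insert 3 (step 4): P = [1, 3] / [2] / [9];  Q = [1, 4] / [2] / [3]
  Insert 4 (step 5): P = [1, 3, 4] / [2] / [9];  Q = [1, 4, 5] / [2] / [3]
  Insert 7 (step 6): P = [1, 3, 4, 7] / [2] / [9];  Q = [1, 4, 5, 6] / [2] / [3]
  Insert 6 (step 7): P = [1, 3, 4, 6] / [2, 7] / [9];  Q = [1, 4, 5, 6] / [2, 7] / [3]
  Insert 5 (step 8): P = [1, 3, 4, 5] / [2, 6] / [7] / [9];  Q = [1, 4, 5, 6] / [2, 7] / [3] / [8]
  Insert 8 (step 9): P = [1, 3, 4, 5, 8] / [2, 6] / [7] / [9];  Q = [1, 4, 5, 6, 9] / [2, 7] / [3] / [8]
Final shape: (5, 2, 1, 1).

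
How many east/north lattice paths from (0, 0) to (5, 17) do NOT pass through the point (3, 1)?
Number of paths = 25722

Total paths from (0, 0) to (5, 17): C(22, 5) = 26334. Paths through (3, 1): (paths (0, 0) → (3, 1)) × (paths (3, 1) → (5, 17)) = C(4, 3) · C(18, 2) = 4 · 153 = 612. Avoidance count = 26334 − 612 = 25722.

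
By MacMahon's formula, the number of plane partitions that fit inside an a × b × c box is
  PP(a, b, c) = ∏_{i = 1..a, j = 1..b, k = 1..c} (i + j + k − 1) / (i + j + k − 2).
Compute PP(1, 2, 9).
PP(1, 2, 9) = 55

Evaluate the triple product over i = 1..1, j = 1..2, k = 1..9. The factors are (2/1) · (3/2) · (4/3) · (5/4) · (6/5) · (7/6) · (8/7) · (9/8) · … (18 factors total). The numerators and denominators telescope so the product is an integer; carrying out the multiplication exactly gives PP(1, 2, 9) = 55.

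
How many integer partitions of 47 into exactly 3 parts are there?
p(47, 3 parts) = 184

Partitions of n into exactly k parts are in bijection with partitions of n − k into at most k parts (subtract 1 from each part). So p(47, exactly 3) = p(44, parts ≤ 3). Computing via the recurrence p(m, j) = p(m, j−1) + p(m−j, j) gives 184.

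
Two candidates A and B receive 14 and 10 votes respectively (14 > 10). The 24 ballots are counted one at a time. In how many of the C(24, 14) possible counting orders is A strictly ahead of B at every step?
Strict-lead orderings = 326876

Total orderings of the 24 votes with 14 for A: C(24, 14) = 1961256. By the Bertrand ballot formula (Cycle Lemma / reflection principle), the number of orderings in which A is strictly ahead of B throughout is (p − q)/(p + q) · C(p + q, p) = (14 − 10)/(14 + 10) · 1961256 = 326876.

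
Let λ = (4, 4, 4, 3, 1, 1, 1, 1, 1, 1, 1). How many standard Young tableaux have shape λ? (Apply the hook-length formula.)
# SYT of shape (4, 4, 4, 3, 1, 1, 1, 1, 1, 1, 1) = 118186992

Hook-length formula: f^λ = n! / Π hook(c), product over all cells c of the Young diagram. For λ = (4, 4, 4, 3, 1, 1, 1, 1, 1, 1, 1), n = 22 boxes. Hook lengths by row (left-to-right, top-to-bottom): [14, 6, 5, 3]; [13, 5, 4, 2]; [12, 4, 3, 1]; [10, 2, 1]; [7]; [6]; [5]; [4]; [3]; [2]; [1]. Product of hooks = 9510359040000. So f^λ = 22! / 9510359040000 = 1124000727777607680000 / 9510359040000 = 118186992.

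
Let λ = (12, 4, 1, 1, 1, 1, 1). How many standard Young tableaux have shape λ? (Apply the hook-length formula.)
# SYT of shape (12, 4, 1, 1, 1, 1, 1) = 8230040

Hook-length formula: f^λ = n! / Π hook(c), product over all cells c of the Young diagram. For λ = (12, 4, 1, 1, 1, 1, 1), n = 21 boxes. Hook lengths by row (left-to-right, top-to-bottom): [18, 12, 11, 10, 8, 7, 6, 5, 4, 3, 2, 1]; [9, 3, 2, 1]; [5]; [4]; [3]; [2]; [1]. Product of hooks = 6207860736000. So f^λ = 21! / 6207860736000 = 51090942171709440000 / 6207860736000 = 8230040.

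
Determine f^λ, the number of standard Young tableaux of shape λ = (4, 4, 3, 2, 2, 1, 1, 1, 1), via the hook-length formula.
# SYT of shape (4, 4, 3, 2, 2, 1, 1, 1, 1) = 12597000

Hook-length formula: f^λ = n! / Π hook(c), product over all cells c of the Young diagram. For λ = (4, 4, 3, 2, 2, 1, 1, 1, 1), n = 19 boxes. Hook lengths by row (left-to-right, top-to-bottom): [12, 7, 4, 2]; [11, 6, 3, 1]; [9, 4, 1]; [7, 2]; [6, 1]; [4]; [3]; [2]; [1]. Product of hooks = 9656672256. So f^λ = 19! / 9656672256 = 121645100408832000 / 9656672256 = 12597000.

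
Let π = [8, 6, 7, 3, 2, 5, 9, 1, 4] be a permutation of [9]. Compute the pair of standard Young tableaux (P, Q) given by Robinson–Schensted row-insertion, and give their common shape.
P = [1, 4, 9] / [2, 5] / [3, 7] / [6] / [8];  Q = [1, 3, 7] / [2, 6] / [4, 9] / [5] / [8];  common shape = (3, 2, 2, 1, 1)

Row-insert the values π_1, π_2, … into P one at a time, bumping the leftmost entry strictly greater than the inserted value down to the next row. The recording tableau Q records, in position (i, j), the step at which that cell was added to P.
  Insert 8 (step 1): P = [8];  Q = [1]
  Insert 6 (step 2): P = [6] / [8];  Q = [1] / [2]
  Insert 7 (step 3): P = [6, 7] / [8];  Q = [1, 3] / [2]
  Insert 3 (step 4): P = [3, 7] / [6] / [8];  Q = [1, 3] / [2] / [4]
  Insert 2 (step 5): P = [2, 7] / [3] / [6] / [8];  Q = [1, 3] / [2] / [4] / [5]
  Insert 5 (step 6): P = [2, 5] / [3, 7] / [6] / [8];  Q = [1, 3] / [2, 6] / [4] / [5]
  Insert 9 (step 7): P = [2, 5, 9] / [3, 7] / [6] / [8];  Q = [1, 3, 7] / [2, 6] / [4] / [5]
  Insert 1 (step 8): P = [1, 5, 9] / [2, 7] / [3] / [6] / [8];  Q = [1, 3, 7] / [2, 6] / [4] / [5] / [8]
  Insert 4 (step 9): P = [1, 4, 9] / [2, 5] / [3, 7] / [6] / [8];  Q = [1, 3, 7] / [2, 6] / [4, 9] / [5] / [8]
Final shape: (3, 2, 2, 1, 1).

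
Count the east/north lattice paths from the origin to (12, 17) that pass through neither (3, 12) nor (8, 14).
Number of paths = 40127500

Inclusion–exclusion. Total paths: C(29, 12) = 51895935. Through P₁: C(15, 3)·C(14, 9) = 910910. Through P₂: C(22, 8)·C(7, 4) = 11191950. Since P₁ is strictly southwest of P₂, a monotone path through both must visit P₁ then P₂; paths through both = C(15, 3)·C(7, 5)·C(7, 4) = 334425. Avoid both = 51895935 − 910910 − 11191950 + 334425 = 40127500.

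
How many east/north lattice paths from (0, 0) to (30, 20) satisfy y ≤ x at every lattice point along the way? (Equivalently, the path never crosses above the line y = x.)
Number of paths = 16723268860760

By the reflection principle (André's argument), the number of monotone paths to (30, 20) with n ≤ m that never go above y = x is C(50, 30) − C(50, 31) = 47129212243960 − 30405943383200 = 16723268860760.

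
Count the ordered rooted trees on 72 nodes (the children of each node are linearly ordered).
C_71 = 5175569924646105559418940193995065716350

These ordered rooted trees are counted by the Catalan number C_n = (1/(n + 1)) · C(2n, n). For n = 71: C_71 = (1/72) · C(142, 71) = 372641034574519600278163693967644731577200/72 = 5175569924646105559418940193995065716350.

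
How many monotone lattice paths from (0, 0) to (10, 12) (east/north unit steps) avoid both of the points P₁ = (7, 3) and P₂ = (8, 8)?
Number of paths = 437996

Inclusion–exclusion. Total paths: C(22, 10) = 646646. Through P₁: C(10, 7)·C(12, 3) = 26400. Through P₂: C(16, 8)·C(6, 2) = 193050. Since P₁ is strictly southwest of P₂, a monotone path through both must visit P₁ then P₂; paths through both = C(10, 7)·C(6, 1)·C(6, 2) = 10800. Avoid both = 646646 − 26400 − 193050 + 10800 = 437996.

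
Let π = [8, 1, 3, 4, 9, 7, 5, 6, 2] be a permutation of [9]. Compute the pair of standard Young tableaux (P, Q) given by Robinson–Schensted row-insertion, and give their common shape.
P = [1, 2, 4, 5, 6] / [3, 9] / [7] / [8];  Q = [1, 3, 4, 5, 8] / [2, 6] / [7] / [9];  common shape = (5, 2, 1, 1)

Row-insert the values π_1, π_2, … into P one at a time, bumping the leftmost entry strictly greater than the inserted value down to the next row. The recording tableau Q records, in position (i, j), the step at which that cell was added to P.
  Insert 8 (step 1): P = [8];  Q = [1]
  Insert 1 (step 2): P = [1] / [8];  Q = [1] / [2]
  Insert 3 (step 3): P = [1, 3] / [8];  Q = [1, 3] / [2]
  Insert 4 (step 4): P = [1, 3, 4] / [8];  Q = [1, 3, 4] / [2]
  Insert 9 (step 5): P = [1, 3, 4, 9] / [8];  Q = [1, 3, 4, 5] / [2]
  Insert 7 (step 6): P = [1, 3, 4, 7] / [8, 9];  Q = [1, 3, 4, 5] / [2, 6]
  Insert 5 (step 7): P = [1, 3, 4, 5] / [7, 9] / [8];  Q = [1, 3, 4, 5] / [2, 6] / [7]
  Insert 6 (step 8): P = [1, 3, 4, 5, 6] / [7, 9] / [8];  Q = [1, 3, 4, 5, 8] / [2, 6] / [7]
  Insert 2 (step 9): P = [1, 2, 4, 5, 6] / [3, 9] / [7] / [8];  Q = [1, 3, 4, 5, 8] / [2, 6] / [7] / [9]
Final shape: (5, 2, 1, 1).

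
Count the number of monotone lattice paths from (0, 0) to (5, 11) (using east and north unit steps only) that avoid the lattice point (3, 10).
Number of paths = 3510

Total paths from (0, 0) to (5, 11): C(16, 5) = 4368. Paths through (3, 10): (paths (0, 0) → (3, 10)) × (paths (3, 10) → (5, 11)) = C(13, 3) · C(3, 2) = 286 · 3 = 858. Avoidance count = 4368 − 858 = 3510.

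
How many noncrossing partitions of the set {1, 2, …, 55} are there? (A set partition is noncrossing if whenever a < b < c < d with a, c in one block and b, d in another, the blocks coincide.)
C_55 = 1759414616608818870992479875972

These noncrossing partitions are counted by the Catalan number C_n = (1/(n + 1)) · C(2n, n). For n = 55: C_55 = (1/56) · C(110, 55) = 98527218530093856775578873054432/56 = 1759414616608818870992479875972.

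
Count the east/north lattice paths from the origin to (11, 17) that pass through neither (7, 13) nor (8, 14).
Number of paths = 12753180

Inclusion–exclusion. Total paths: C(28, 11) = 21474180. Through P₁: C(20, 7)·C(8, 4) = 5426400. Through P₂: C(22, 8)·C(6, 3) = 6395400. Since P₁ is strictly southwest of P₂, a monotone path through both must visit P₁ then P₂; paths through both = C(20, 7)·C(2, 1)·C(6, 3) = 3100800. Avoid both = 21474180 − 5426400 − 6395400 + 3100800 = 12753180.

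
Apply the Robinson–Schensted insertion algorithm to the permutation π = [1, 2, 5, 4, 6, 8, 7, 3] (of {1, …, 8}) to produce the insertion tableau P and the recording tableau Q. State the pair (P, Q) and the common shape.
P = [1, 2, 3, 6, 7] / [4, 8] / [5];  Q = [1, 2, 3, 5, 6] / [4, 7] / [8];  common shape = (5, 2, 1)

Row-insert the values π_1, π_2, … into P one at a time, bumping the leftmost entry strictly greater than the inserted value down to the next row. The recording tableau Q records, in position (i, j), the step at which that cell was added to P.
  Insert 1 (step 1): P = [1];  Q = [1]
  Insert 2 (step 2): P = [1, 2];  Q = [1, 2]
  Insert 5 (step 3): P = [1, 2, 5];  Q = [1, 2, 3]
  Insert 4 (step 4): P = [1, 2, 4] / [5];  Q = [1, 2, 3] / [4]
  Insert 6 (step 5): P = [1, 2, 4, 6] / [5];  Q = [1, 2, 3, 5] / [4]
  Insert 8 (step 6): P = [1, 2, 4, 6, 8] / [5];  Q = [1, 2, 3, 5, 6] / [4]
  Insert 7 (step 7): P = [1, 2, 4, 6, 7] / [5, 8];  Q = [1, 2, 3, 5, 6] / [4, 7]
  Insert 3 (step 8): P = [1, 2, 3, 6, 7] / [4, 8] / [5];  Q = [1, 2, 3, 5, 6] / [4, 7] / [8]
Final shape: (5, 2, 1).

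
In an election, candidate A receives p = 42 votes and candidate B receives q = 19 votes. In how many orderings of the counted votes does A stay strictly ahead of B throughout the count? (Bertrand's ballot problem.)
Strict-lead orderings = 1119772632212850

Total orderings of the 61 votes with 42 for A: C(61, 42) = 2969831763694950. By the Bertrand ballot formula (Cycle Lemma / reflection principle), the number of orderings in which A is strictly ahead of B throughout is (p − q)/(p + q) · C(p + q, p) = (42 − 19)/(42 + 19) · 2969831763694950 = 1119772632212850.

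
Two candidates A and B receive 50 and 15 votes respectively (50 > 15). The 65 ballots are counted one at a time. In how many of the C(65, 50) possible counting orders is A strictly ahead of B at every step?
Strict-lead orderings = 111663299903904

Total orderings of the 65 votes with 50 for A: C(65, 50) = 207374699821536. By the Bertrand ballot formula (Cycle Lemma / reflection principle), the number of orderings in which A is strictly ahead of B throughout is (p − q)/(p + q) · C(p + q, p) = (50 − 15)/(50 + 15) · 207374699821536 = 111663299903904.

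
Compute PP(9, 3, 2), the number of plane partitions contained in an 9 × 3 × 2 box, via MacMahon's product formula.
PP(9, 3, 2) = 15730

Evaluate the triple product over i = 1..9, j = 1..3, k = 1..2. The factors are (2/1) · (3/2) · (3/2) · (4/3) · (4/3) · (5/4) · (3/2) · (4/3) · … (54 factors total). The numerators and denominators telescope so the product is an integer; carrying out the multiplication exactly gives PP(9, 3, 2) = 15730.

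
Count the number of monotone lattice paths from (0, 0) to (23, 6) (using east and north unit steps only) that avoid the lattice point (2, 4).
Number of paths = 471225

Total paths from (0, 0) to (23, 6): C(29, 23) = 475020. Paths through (2, 4): (paths (0, 0) → (2, 4)) × (paths (2, 4) → (23, 6)) = C(6, 2) · C(23, 21) = 15 · 253 = 3795. Avoidance count = 475020 − 3795 = 471225.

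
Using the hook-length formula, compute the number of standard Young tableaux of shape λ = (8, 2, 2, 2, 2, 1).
# SYT of shape (8, 2, 2, 2, 2, 1) = 399840

Hook-length formula: f^λ = n! / Π hook(c), product over all cells c of the Young diagram. For λ = (8, 2, 2, 2, 2, 1), n = 17 boxes. Hook lengths by row (left-to-right, top-to-bottom): [13, 11, 6, 5, 4, 3, 2, 1]; [6, 4]; [5, 3]; [4, 2]; [3, 1]; [1]. Product of hooks = 889574400. So f^λ = 17! / 889574400 = 355687428096000 / 889574400 = 399840.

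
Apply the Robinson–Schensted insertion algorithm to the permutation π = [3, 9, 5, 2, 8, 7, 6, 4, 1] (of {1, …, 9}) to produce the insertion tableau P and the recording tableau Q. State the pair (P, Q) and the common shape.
P = [1, 4, 6] / [2, 5] / [3] / [7] / [8] / [9];  Q = [1, 2, 5] / [3, 6] / [4] / [7] / [8] / [9];  common shape = (3, 2, 1, 1, 1, 1)

Row-insert the values π_1, π_2, … into P one at a time, bumping the leftmost entry strictly greater than the inserted value down to the next row. The recording tableau Q records, in position (i, j), the step at which that cell was added to P.
  Insert 3 (step 1): P = [3];  Q = [1]
  Insert 9 (step 2): P = [3, 9];  Q = [1, 2]
  Insert 5 (step 3): P = [3, 5] / [9];  Q = [1, 2] / [3]
  Insert 2 (step 4): P = [2, 5] / [3] / [9];  Q = [1, 2] / [3] / [4]
  Insert 8 (step 5): P = [2, 5, 8] / [3] / [9];  Q = [1, 2, 5] / [3] / [4]
  Insert 7 (step 6): P = [2, 5, 7] / [3, 8] / [9];  Q = [1, 2, 5] / [3, 6] / [4]
  Insert 6 (step 7): P = [2, 5, 6] / [3, 7] / [8] / [9];  Q = [1, 2, 5] / [3, 6] / [4] / [7]
  Insert 4 (step 8): P = [2, 4, 6] / [3, 5] / [7] / [8] / [9];  Q = [1, 2, 5] / [3, 6] / [4] / [7] / [8]
  Insert 1 (step 9): P = [1, 4, 6] / [2, 5] / [3] / [7] / [8] / [9];  Q = [1, 2, 5] / [3, 6] / [4] / [7] / [8] / [9]
Final shape: (3, 2, 1, 1, 1, 1).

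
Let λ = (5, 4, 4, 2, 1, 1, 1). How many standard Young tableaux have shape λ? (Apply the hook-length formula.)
# SYT of shape (5, 4, 4, 2, 1, 1, 1) = 8019648

Hook-length formula: f^λ = n! / Π hook(c), product over all cells c of the Young diagram. For λ = (5, 4, 4, 2, 1, 1, 1), n = 18 boxes. Hook lengths by row (left-to-right, top-to-bottom): [11, 7, 5, 4, 1]; [9, 5, 3, 2]; [8, 4, 2, 1]; [5, 1]; [3]; [2]; [1]. Product of hooks = 798336000. So f^λ = 18! / 798336000 = 6402373705728000 / 798336000 = 8019648.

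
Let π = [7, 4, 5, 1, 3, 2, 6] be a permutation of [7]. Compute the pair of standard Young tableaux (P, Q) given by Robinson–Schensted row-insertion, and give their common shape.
P = [1, 2, 6] / [3, 5] / [4] / [7];  Q = [1, 3, 7] / [2, 5] / [4] / [6];  common shape = (3, 2, 1, 1)

Row-insert the values π_1, π_2, … into P one at a time, bumping the leftmost entry strictly greater than the inserted value down to the next row. The recording tableau Q records, in position (i, j), the step at which that cell was added to P.
  Insert 7 (step 1): P = [7];  Q = [1]
  Insert 4 (step 2): P = [4] / [7];  Q = [1] / [2]
  Insert 5 (step 3): P = [4, 5] / [7];  Q = [1, 3] / [2]
  Insert 1 (step 4): P = [1, 5] / [4] / [7];  Q = [1, 3] / [2] / [4]
  Insert 3 (step 5): P = [1, 3] / [4, 5] / [7];  Q = [1, 3] / [2, 5] / [4]
  Insert 2 (step 6): P = [1, 2] / [3, 5] / [4] / [7];  Q = [1, 3] / [2, 5] / [4] / [6]
  Insert 6 (step 7): P = [1, 2, 6] / [3, 5] / [4] / [7];  Q = [1, 3, 7] / [2, 5] / [4] / [6]
Final shape: (3, 2, 1, 1).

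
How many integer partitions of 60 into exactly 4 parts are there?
p(60, 4 parts) = 1575

Partitions of n into exactly k parts are in bijection with partitions of n − k into at most k parts (subtract 1 from each part). So p(60, exactly 4) = p(56, parts ≤ 4). Computing via the recurrence p(m, j) = p(m, j−1) + p(m−j, j) gives 1575.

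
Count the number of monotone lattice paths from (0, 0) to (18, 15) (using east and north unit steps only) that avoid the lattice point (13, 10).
Number of paths = 748853688

Total paths from (0, 0) to (18, 15): C(33, 18) = 1037158320. Paths through (13, 10): (paths (0, 0) → (13, 10)) × (paths (13, 10) → (18, 15)) = C(23, 13) · C(10, 5) = 1144066 · 252 = 288304632. Avoidance count = 1037158320 − 288304632 = 748853688.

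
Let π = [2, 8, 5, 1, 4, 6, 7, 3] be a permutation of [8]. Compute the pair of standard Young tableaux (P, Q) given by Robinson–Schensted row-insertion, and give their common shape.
P = [1, 3, 6, 7] / [2, 4] / [5] / [8];  Q = [1, 2, 6, 7] / [3, 5] / [4] / [8];  common shape = (4, 2, 1, 1)

Row-insert the values π_1, π_2, … into P one at a time, bumping the leftmost entry strictly greater than the inserted value down to the next row. The recording tableau Q records, in position (i, j), the step at which that cell was added to P.
  Insert 2 (step 1): P = [2];  Q = [1]
  Insert 8 (step 2): P = [2, 8];  Q = [1, 2]
  Insert 5 (step 3): P = [2, 5] / [8];  Q = [1, 2] / [3]
  Insert 1 (step 4): P = [1, 5] / [2] / [8];  Q = [1, 2] / [3] / [4]
  Insert 4 (step 5): P = [1, 4] / [2, 5] / [8];  Q = [1, 2] / [3, 5] / [4]
  Insert 6 (step 6): P = [1, 4, 6] / [2, 5] / [8];  Q = [1, 2, 6] / [3, 5] / [4]
  Insert 7 (step 7): P = [1, 4, 6, 7] / [2, 5] / [8];  Q = [1, 2, 6, 7] / [3, 5] / [4]
  Insert 3 (step 8): P = [1, 3, 6, 7] / [2, 4] / [5] / [8];  Q = [1, 2, 6, 7] / [3, 5] / [4] / [8]
Final shape: (4, 2, 1, 1).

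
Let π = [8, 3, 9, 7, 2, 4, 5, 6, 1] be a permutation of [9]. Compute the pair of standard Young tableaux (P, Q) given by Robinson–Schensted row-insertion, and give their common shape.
P = [1, 4, 5, 6] / [2, 7] / [3, 9] / [8];  Q = [1, 3, 7, 8] / [2, 4] / [5, 6] / [9];  common shape = (4, 2, 2, 1)

Row-insert the values π_1, π_2, … into P one at a time, bumping the leftmost entry strictly greater than the inserted value down to the next row. The recording tableau Q records, in position (i, j), the step at which that cell was added to P.
  Insert 8 (step 1): P = [8];  Q = [1]
  Insert 3 (step 2): P = [3] / [8];  Q = [1] / [2]
  Insert 9 (step 3): P = [3, 9] / [8];  Q = [1, 3] / [2]
  Insert 7 (step 4): P = [3, 7] / [8, 9];  Q = [1, 3] / [2, 4]
  Insert 2 (step 5): P = [2, 7] / [3, 9] / [8];  Q = [1, 3] / [2, 4] / [5]
  Insert 4 (step 6): P = [2, 4] / [3, 7] / [8, 9];  Q = [1, 3] / [2, 4] / [5, 6]
  Insert 5 (step 7): P = [2, 4, 5] / [3, 7] / [8, 9];  Q = [1, 3, 7] / [2, 4] / [5, 6]
  Insert 6 (step 8): P = [2, 4, 5, 6] / [3, 7] / [8, 9];  Q = [1, 3, 7, 8] / [2, 4] / [5, 6]
  Insert 1 (step 9): P = [1, 4, 5, 6] / [2, 7] / [3, 9] / [8];  Q = [1, 3, 7, 8] / [2, 4] / [5, 6] / [9]
Final shape: (4, 2, 2, 1).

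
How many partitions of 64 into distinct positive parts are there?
q(64) = 16444

A partition into distinct parts is a strictly decreasing sequence summing to n. The recurrence d(n, m) = d(n, m−1) + d(n−m, m−1) (use part m at most once) with q(n) = d(n, n) gives q(64) = 16444. (Euler's theorem: # distinct-part partitions = # odd-part partitions.)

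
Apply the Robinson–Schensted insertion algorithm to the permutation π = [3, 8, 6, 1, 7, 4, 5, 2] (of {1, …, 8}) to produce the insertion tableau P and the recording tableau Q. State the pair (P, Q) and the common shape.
P = [1, 2, 5] / [3, 4, 7] / [6] / [8];  Q = [1, 2, 5] / [3, 6, 7] / [4] / [8];  common shape = (3, 3, 1, 1)

Row-insert the values π_1, π_2, … into P one at a time, bumping the leftmost entry strictly greater than the inserted value down to the next row. The recording tableau Q records, in position (i, j), the step at which that cell was added to P.
  Insert 3 (step 1): P = [3];  Q = [1]
  Insert 8 (step 2): P = [3, 8];  Q = [1, 2]
  Insert 6 (step 3): P = [3, 6] / [8];  Q = [1, 2] / [3]
  Insert 1 (step 4): P = [1, 6] / [3] / [8];  Q = [1, 2] / [3] / [4]
  Insert 7 (step 5): P = [1, 6, 7] / [3] / [8];  Q = [1, 2, 5] / [3] / [4]
  Insert 4 (step 6): P = [1, 4, 7] / [3, 6] / [8];  Q = [1, 2, 5] / [3, 6] / [4]
  Insert 5 (step 7): P = [1, 4, 5] / [3, 6, 7] / [8];  Q = [1, 2, 5] / [3, 6, 7] / [4]
  Insert 2 (step 8): P = [1, 2, 5] / [3, 4, 7] / [6] / [8];  Q = [1, 2, 5] / [3, 6, 7] / [4] / [8]
Final shape: (3, 3, 1, 1).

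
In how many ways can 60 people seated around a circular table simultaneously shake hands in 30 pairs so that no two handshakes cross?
C_30 = 3814986502092304

These noncrossing handshakes are counted by the Catalan number C_n = (1/(n + 1)) · C(2n, n). For n = 30: C_30 = (1/31) · C(60, 30) = 118264581564861424/31 = 3814986502092304.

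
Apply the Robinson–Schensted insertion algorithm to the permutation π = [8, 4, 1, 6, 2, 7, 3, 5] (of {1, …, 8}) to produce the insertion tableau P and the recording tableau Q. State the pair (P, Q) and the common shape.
P = [1, 2, 3, 5] / [4, 6, 7] / [8];  Q = [1, 4, 6, 8] / [2, 5, 7] / [3];  common shape = (4, 3, 1)

Row-insert the values π_1, π_2, … into P one at a time, bumping the leftmost entry strictly greater than the inserted value down to the next row. The recording tableau Q records, in position (i, j), the step at which that cell was added to P.
  Insert 8 (step 1): P = [8];  Q = [1]
  Insert 4 (step 2): P = [4] / [8];  Q = [1] / [2]
  Insert 1 (step 3): P = [1] / [4] / [8];  Q = [1] / [2] / [3]
  Insert 6 (step 4): P = [1, 6] / [4] / [8];  Q = [1, 4] / [2] / [3]
  Insert 2 (step 5): P = [1, 2] / [4, 6] / [8];  Q = [1, 4] / [2, 5] / [3]
  Insert 7 (step 6): P = [1, 2, 7] / [4, 6] / [8];  Q = [1, 4, 6] / [2, 5] / [3]
  Insert 3 (step 7): P = [1, 2, 3] / [4, 6, 7] / [8];  Q = [1, 4, 6] / [2, 5, 7] / [3]
  Insert 5 (step 8): P = [1, 2, 3, 5] / [4, 6, 7] / [8];  Q = [1, 4, 6, 8] / [2, 5, 7] / [3]
Final shape: (4, 3, 1).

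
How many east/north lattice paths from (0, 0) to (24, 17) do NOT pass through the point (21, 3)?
Number of paths = 151583104130

Total paths from (0, 0) to (24, 17): C(41, 24) = 151584480450. Paths through (21, 3): (paths (0, 0) → (21, 3)) × (paths (21, 3) → (24, 17)) = C(24, 21) · C(17, 3) = 2024 · 680 = 1376320. Avoidance count = 151584480450 − 1376320 = 151583104130.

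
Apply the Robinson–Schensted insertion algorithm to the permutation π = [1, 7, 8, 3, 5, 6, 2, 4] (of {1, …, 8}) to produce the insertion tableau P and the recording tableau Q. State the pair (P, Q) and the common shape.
P = [1, 2, 4, 6] / [3, 5] / [7, 8];  Q = [1, 2, 3, 6] / [4, 5] / [7, 8];  common shape = (4, 2, 2)

Row-insert the values π_1, π_2, … into P one at a time, bumping the leftmost entry strictly greater than the inserted value down to the next row. The recording tableau Q records, in position (i, j), the step at which that cell was added to P.
  Insert 1 (step 1): P = [1];  Q = [1]
  Insert 7 (step 2): P = [1, 7];  Q = [1, 2]
  Insert 8 (step 3): P = [1, 7, 8];  Q = [1, 2, 3]
  Insert 3 (step 4): P = [1, 3, 8] / [7];  Q = [1, 2, 3] / [4]
  Insert 5 (step 5): P = [1, 3, 5] / [7, 8];  Q = [1, 2, 3] / [4, 5]
  Insert 6 (step 6): P = [1, 3, 5, 6] / [7, 8];  Q = [1, 2, 3, 6] / [4, 5]
  Insert 2 (step 7): P = [1, 2, 5, 6] / [3, 8] / [7];  Q = [1, 2, 3, 6] / [4, 5] / [7]
  Insert 4 (step 8): P = [1, 2, 4, 6] / [3, 5] / [7, 8];  Q = [1, 2, 3, 6] / [4, 5] / [7, 8]
Final shape: (4, 2, 2).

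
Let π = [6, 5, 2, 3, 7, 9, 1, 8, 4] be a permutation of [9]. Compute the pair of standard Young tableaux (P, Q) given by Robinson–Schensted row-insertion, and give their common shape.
P = [1, 3, 4, 8] / [2, 7] / [5, 9] / [6];  Q = [1, 4, 5, 6] / [2, 8] / [3, 9] / [7];  common shape = (4, 2, 2, 1)

Row-insert the values π_1, π_2, … into P one at a time, bumping the leftmost entry strictly greater than the inserted value down to the next row. The recording tableau Q records, in position (i, j), the step at which that cell was added to P.
  Insert 6 (step 1): P = [6];  Q = [1]
  Insert 5 (step 2): P = [5] / [6];  Q = [1] / [2]
  Insert 2 (step 3): P = [2] / [5] / [6];  Q = [1] / [2] / [3]
  Insert 3 (step 4): P = [2, 3] / [5] / [6];  Q = [1, 4] / [2] / [3]
  Insert 7 (step 5): P = [2, 3, 7] / [5] / [6];  Q = [1, 4, 5] / [2] / [3]
  Insert 9 (step 6): P = [2, 3, 7, 9] / [5] / [6];  Q = [1, 4, 5, 6] / [2] / [3]
  Insert 1 (step 7): P = [1, 3, 7, 9] / [2] / [5] / [6];  Q = [1, 4, 5, 6] / [2] / [3] / [7]
  Insert 8 (step 8): P = [1, 3, 7, 8] / [2, 9] / [5] / [6];  Q = [1, 4, 5, 6] / [2, 8] / [3] / [7]
  Insert 4 (step 9): P = [1, 3, 4, 8] / [2, 7] / [5, 9] / [6];  Q = [1, 4, 5, 6] / [2, 8] / [3, 9] / [7]
Final shape: (4, 2, 2, 1).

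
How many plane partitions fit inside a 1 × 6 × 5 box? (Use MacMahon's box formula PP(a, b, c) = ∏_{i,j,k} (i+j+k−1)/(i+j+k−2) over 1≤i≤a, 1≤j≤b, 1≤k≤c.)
PP(1, 6, 5) = 462

Evaluate the triple product over i = 1..1, j = 1..6, k = 1..5. The factors are (2/1) · (3/2) · (4/3) · (5/4) · (6/5) · (3/2) · (4/3) · (5/4) · … (30 factors total). The numerators and denominators telescope so the product is an integer; carrying out the multiplication exactly gives PP(1, 6, 5) = 462.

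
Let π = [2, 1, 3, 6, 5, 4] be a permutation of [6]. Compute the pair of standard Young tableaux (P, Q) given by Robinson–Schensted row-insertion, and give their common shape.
P = [1, 3, 4] / [2, 5] / [6];  Q = [1, 3, 4] / [2, 5] / [6];  common shape = (3, 2, 1)

Row-insert the values π_1, π_2, … into P one at a time, bumping the leftmost entry strictly greater than the inserted value down to the next row. The recording tableau Q records, in position (i, j), the step at which that cell was added to P.
  Insert 2 (step 1): P = [2];  Q = [1]
  Insert 1 (step 2): P = [1] / [2];  Q = [1] / [2]
  Insert 3 (step 3): P = [1, 3] / [2];  Q = [1, 3] / [2]
  Insert 6 (step 4): P = [1, 3, 6] / [2];  Q = [1, 3, 4] / [2]
  Insert 5 (step 5): P = [1, 3, 5] / [2, 6];  Q = [1, 3, 4] / [2, 5]
  Insert 4 (step 6): P = [1, 3, 4] / [2, 5] / [6];  Q = [1, 3, 4] / [2, 5] / [6]
Final shape: (3, 2, 1).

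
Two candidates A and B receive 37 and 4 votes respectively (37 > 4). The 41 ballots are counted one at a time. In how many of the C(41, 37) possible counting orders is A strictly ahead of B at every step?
Strict-lead orderings = 81510

Total orderings of the 41 votes with 37 for A: C(41, 37) = 101270. By the Bertrand ballot formula (Cycle Lemma / reflection principle), the number of orderings in which A is strictly ahead of B throughout is (p − q)/(p + q) · C(p + q, p) = (37 − 4)/(37 + 4) · 101270 = 81510.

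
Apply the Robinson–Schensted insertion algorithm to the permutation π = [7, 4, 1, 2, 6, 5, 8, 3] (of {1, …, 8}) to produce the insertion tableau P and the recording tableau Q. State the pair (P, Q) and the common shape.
P = [1, 2, 3, 8] / [4, 5] / [6] / [7];  Q = [1, 4, 5, 7] / [2, 6] / [3] / [8];  common shape = (4, 2, 1, 1)

Row-insert the values π_1, π_2, … into P one at a time, bumping the leftmost entry strictly greater than the inserted value down to the next row. The recording tableau Q records, in position (i, j), the step at which that cell was added to P.
  Insert 7 (step 1): P = [7];  Q = [1]
  Insert 4 (step 2): P = [4] / [7];  Q = [1] / [2]
  Insert 1 (step 3): P = [1] / [4] / [7];  Q = [1] / [2] / [3]
  Insert 2 (step 4): P = [1, 2] / [4] / [7];  Q = [1, 4] / [2] / [3]
  Insert 6 (step 5): P = [1, 2, 6] / [4] / [7];  Q = [1, 4, 5] / [2] / [3]
  Insert 5 (step 6): P = [1, 2, 5] / [4, 6] / [7];  Q = [1, 4, 5] / [2, 6] / [3]
  Insert 8 (step 7): P = [1, 2, 5, 8] / [4, 6] / [7];  Q = [1, 4, 5, 7] / [2, 6] / [3]
  Insert 3 (step 8): P = [1, 2, 3, 8] / [4, 5] / [6] / [7];  Q = [1, 4, 5, 7] / [2, 6] / [3] / [8]
Final shape: (4, 2, 1, 1).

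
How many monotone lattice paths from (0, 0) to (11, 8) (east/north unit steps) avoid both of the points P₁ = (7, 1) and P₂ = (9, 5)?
Number of paths = 54122

Inclusion–exclusion. Total paths: C(19, 11) = 75582. Through P₁: C(8, 7)·C(11, 4) = 2640. Through P₂: C(14, 9)·C(5, 2) = 20020. Since P₁ is strictly southwest of P₂, a monotone path through both must visit P₁ then P₂; paths through both = C(8, 7)·C(6, 2)·C(5, 2) = 1200. Avoid both = 75582 − 2640 − 20020 + 1200 = 54122.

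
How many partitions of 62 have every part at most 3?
p(62, parts ≤ 3) = 352

Use the recurrence p(n, m) = p(n, m−1) + p(n−m, m): either the largest part is < m (count p(n, m−1)) or the largest part is exactly m (remove one copy of m, count p(n−m, m)). With p(0, ·) = 1 this gives p(62, parts ≤ 3) = 352. (By conjugating Young diagrams, this also counts partitions of 62 into at most 3 parts.)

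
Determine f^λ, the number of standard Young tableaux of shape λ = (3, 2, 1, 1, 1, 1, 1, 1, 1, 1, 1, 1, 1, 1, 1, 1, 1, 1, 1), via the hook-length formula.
# SYT of shape (3, 2, 1, 1, 1, 1, 1, 1, 1, 1, 1, 1, 1, 1, 1, 1, 1, 1, 1) = 2640

Hook-length formula: f^λ = n! / Π hook(c), product over all cells c of the Young diagram. For λ = (3, 2, 1, 1, 1, 1, 1, 1, 1, 1, 1, 1, 1, 1, 1, 1, 1, 1, 1), n = 22 boxes. Hook lengths by row (left-to-right, top-to-bottom): [21, 3, 1]; [19, 1]; [17]; [16]; [15]; [14]; [13]; [12]; [11]; [10]; [9]; [8]; [7]; [6]; [5]; [4]; [3]; [2]; [1]. Product of hooks = 425757851430912000. So f^λ = 22! / 425757851430912000 = 1124000727777607680000 / 425757851430912000 = 2640.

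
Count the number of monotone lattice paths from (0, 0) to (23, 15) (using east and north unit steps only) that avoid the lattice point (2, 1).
Number of paths = 8511408360

Total paths from (0, 0) to (23, 15): C(38, 23) = 15471286560. Paths through (2, 1): (paths (0, 0) → (2, 1)) × (paths (2, 1) → (23, 15)) = C(3, 2) · C(35, 21) = 3 · 2319959400 = 6959878200. Avoidance count = 15471286560 − 6959878200 = 8511408360.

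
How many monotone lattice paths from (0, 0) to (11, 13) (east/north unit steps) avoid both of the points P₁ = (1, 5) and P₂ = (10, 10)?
Number of paths = 1542620

Inclusion–exclusion. Total paths: C(24, 11) = 2496144. Through P₁: C(6, 1)·C(18, 10) = 262548. Through P₂: C(20, 10)·C(4, 1) = 739024. Since P₁ is strictly southwest of P₂, a monotone path through both must visit P₁ then P₂; paths through both = C(6, 1)·C(14, 9)·C(4, 1) = 48048. Avoid both = 2496144 − 262548 − 739024 + 48048 = 1542620.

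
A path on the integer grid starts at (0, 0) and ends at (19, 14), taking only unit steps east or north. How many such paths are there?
Number of paths = 818809200

A monotone lattice path from (0, 0) to (19, 14) consists of 19 east steps and 14 north steps in some order, so it is determined by which 19 of the 33 steps are east. The count is C(33, 19) = 818809200.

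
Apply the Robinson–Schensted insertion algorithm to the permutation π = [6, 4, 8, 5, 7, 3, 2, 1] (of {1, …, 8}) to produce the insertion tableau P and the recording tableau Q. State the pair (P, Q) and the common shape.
P = [1, 5, 7] / [2, 8] / [3] / [4] / [6];  Q = [1, 3, 5] / [2, 4] / [6] / [7] / [8];  common shape = (3, 2, 1, 1, 1)

Row-insert the values π_1, π_2, … into P one at a time, bumping the leftmost entry strictly greater than the inserted value down to the next row. The recording tableau Q records, in position (i, j), the step at which that cell was added to P.
  Insert 6 (step 1): P = [6];  Q = [1]
  Insert 4 (step 2): P = [4] / [6];  Q = [1] / [2]
  Insert 8 (step 3): P = [4, 8] / [6];  Q = [1, 3] / [2]
  Insert 5 (step 4): P = [4, 5] / [6, 8];  Q = [1, 3] / [2, 4]
  Insert 7 (step 5): P = [4, 5, 7] / [6, 8];  Q = [1, 3, 5] / [2, 4]
  Insert 3 (step 6): P = [3, 5, 7] / [4, 8] / [6];  Q = [1, 3, 5] / [2, 4] / [6]
  Insert 2 (step 7): P = [2, 5, 7] / [3, 8] / [4] / [6];  Q = [1, 3, 5] / [2, 4] / [6] / [7]
  Insert 1 (step 8): P = [1, 5, 7] / [2, 8] / [3] / [4] / [6];  Q = [1, 3, 5] / [2, 4] / [6] / [7] / [8]
Final shape: (3, 2, 1, 1, 1).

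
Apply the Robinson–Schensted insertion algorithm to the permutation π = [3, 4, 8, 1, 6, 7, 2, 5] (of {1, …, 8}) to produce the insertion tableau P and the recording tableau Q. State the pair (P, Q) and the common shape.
P = [1, 2, 5, 7] / [3, 4, 6] / [8];  Q = [1, 2, 3, 6] / [4, 5, 8] / [7];  common shape = (4, 3, 1)

Row-insert the values π_1, π_2, … into P one at a time, bumping the leftmost entry strictly greater than the inserted value down to the next row. The recording tableau Q records, in position (i, j), the step at which that cell was added to P.
  Insert 3 (step 1): P = [3];  Q = [1]
  Insert 4 (step 2): P = [3, 4];  Q = [1, 2]
  Insert 8 (step 3): P = [3, 4, 8];  Q = [1, 2, 3]
  Insert 1 (step 4): P = [1, 4, 8] / [3];  Q = [1, 2, 3] / [4]
  Insert 6 (step 5): P = [1, 4, 6] / [3, 8];  Q = [1, 2, 3] / [4, 5]
  Insert 7 (step 6): P = [1, 4, 6, 7] / [3, 8];  Q = [1, 2, 3, 6] / [4, 5]
  Insert 2 (step 7): P = [1, 2, 6, 7] / [3, 4] / [8];  Q = [1, 2, 3, 6] / [4, 5] / [7]
  Insert 5 (step 8): P = [1, 2, 5, 7] / [3, 4, 6] / [8];  Q = [1, 2, 3, 6] / [4, 5, 8] / [7]
Final shape: (4, 3, 1).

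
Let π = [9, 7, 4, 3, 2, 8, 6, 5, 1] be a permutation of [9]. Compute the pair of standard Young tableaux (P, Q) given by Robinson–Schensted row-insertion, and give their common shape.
P = [1, 5] / [2, 6] / [3, 8] / [4] / [7] / [9];  Q = [1, 6] / [2, 7] / [3, 8] / [4] / [5] / [9];  common shape = (2, 2, 2, 1, 1, 1)

Row-insert the values π_1, π_2, … into P one at a time, bumping the leftmost entry strictly greater than the inserted value down to the next row. The recording tableau Q records, in position (i, j), the step at which that cell was added to P.
  Insert 9 (step 1): P = [9];  Q = [1]
  Insert 7 (step 2): P = [7] / [9];  Q = [1] / [2]
  Insert 4 (step 3): P = [4] / [7] / [9];  Q = [1] / [2] / [3]
  Insert 3 (step 4): P = [3] / [4] / [7] / [9];  Q = [1] / [2] / [3] / [4]
  Insert 2 (step 5): P = [2] / [3] / [4] / [7] / [9];  Q = [1] / [2] / [3] / [4] / [5]
  Insert 8 (step 6): P = [2, 8] / [3] / [4] / [7] / [9];  Q = [1, 6] / [2] / [3] / [4] / [5]
  Insert 6 (step 7): P = [2, 6] / [3, 8] / [4] / [7] / [9];  Q = [1, 6] / [2, 7] / [3] / [4] / [5]
  Insert 5 (step 8): P = [2, 5] / [3, 6] / [4, 8] / [7] / [9];  Q = [1, 6] / [2, 7] / [3, 8] / [4] / [5]
  Insert 1 (step 9): P = [1, 5] / [2, 6] / [3, 8] / [4] / [7] / [9];  Q = [1, 6] / [2, 7] / [3, 8] / [4] / [5] / [9]
Final shape: (2, 2, 2, 1, 1, 1).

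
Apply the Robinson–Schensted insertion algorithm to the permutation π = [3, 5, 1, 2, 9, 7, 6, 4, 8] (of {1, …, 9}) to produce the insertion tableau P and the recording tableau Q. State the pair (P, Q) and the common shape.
P = [1, 2, 4, 8] / [3, 5, 6] / [7] / [9];  Q = [1, 2, 5, 9] / [3, 4, 6] / [7] / [8];  common shape = (4, 3, 1, 1)

Row-insert the values π_1, π_2, … into P one at a time, bumping the leftmost entry strictly greater than the inserted value down to the next row. The recording tableau Q records, in position (i, j), the step at which that cell was added to P.
  Insert 3 (step 1): P = [3];  Q = [1]
  Insert 5 (step 2): P = [3, 5];  Q = [1, 2]
  Insert 1 (step 3): P = [1, 5] / [3];  Q = [1, 2] / [3]
  Insert 2 (step 4): P = [1, 2] / [3, 5];  Q = [1, 2] / [3, 4]
  Insert 9 (step 5): P = [1, 2, 9] / [3, 5];  Q = [1, 2, 5] / [3, 4]
  Insert 7 (step 6): P = [1, 2, 7] / [3, 5, 9];  Q = [1, 2, 5] / [3, 4, 6]
  Insert 6 (step 7): P = [1, 2, 6] / [3, 5, 7] / [9];  Q = [1, 2, 5] / [3, 4, 6] / [7]
  Insert 4 (step 8): P = [1, 2, 4] / [3, 5, 6] / [7] / [9];  Q = [1, 2, 5] / [3, 4, 6] / [7] / [8]
  Insert 8 (step 9): P = [1, 2, 4, 8] / [3, 5, 6] / [7] / [9];  Q = [1, 2, 5, 9] / [3, 4, 6] / [7] / [8]
Final shape: (4, 3, 1, 1).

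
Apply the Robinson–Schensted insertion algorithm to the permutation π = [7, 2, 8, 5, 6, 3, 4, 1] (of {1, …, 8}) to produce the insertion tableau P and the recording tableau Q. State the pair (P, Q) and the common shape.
P = [1, 3, 4] / [2, 6] / [5, 8] / [7];  Q = [1, 3, 5] / [2, 4] / [6, 7] / [8];  common shape = (3, 2, 2, 1)

Row-insert the values π_1, π_2, … into P one at a time, bumping the leftmost entry strictly greater than the inserted value down to the next row. The recording tableau Q records, in position (i, j), the step at which that cell was added to P.
  Insert 7 (step 1): P = [7];  Q = [1]
  Insert 2 (step 2): P = [2] / [7];  Q = [1] / [2]
  Insert 8 (step 3): P = [2, 8] / [7];  Q = [1, 3] / [2]
  Insert 5 (step 4): P = [2, 5] / [7, 8];  Q = [1, 3] / [2, 4]
  Insert 6 (step 5): P = [2, 5, 6] / [7, 8];  Q = [1, 3, 5] / [2, 4]
  Insert 3 (step 6): P = [2, 3, 6] / [5, 8] / [7];  Q = [1, 3, 5] / [2, 4] / [6]
  Insert 4 (step 7): P = [2, 3, 4] / [5, 6] / [7, 8];  Q = [1, 3, 5] / [2, 4] / [6, 7]
  Insert 1 (step 8): P = [1, 3, 4] / [2, 6] / [5, 8] / [7];  Q = [1, 3, 5] / [2, 4] / [6, 7] / [8]
Final shape: (3, 2, 2, 1).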